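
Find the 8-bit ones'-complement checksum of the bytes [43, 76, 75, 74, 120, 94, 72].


Sum = 554 mod 256 = 42
Complement = 213

213


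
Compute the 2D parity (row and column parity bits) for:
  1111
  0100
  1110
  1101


Row parities: 0111
Column parities: 1000

Row P: 0111, Col P: 1000, Corner: 1


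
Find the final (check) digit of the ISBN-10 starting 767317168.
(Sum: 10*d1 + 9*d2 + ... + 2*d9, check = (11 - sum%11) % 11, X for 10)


Weighted sum: 280
280 mod 11 = 5

Check digit: 6


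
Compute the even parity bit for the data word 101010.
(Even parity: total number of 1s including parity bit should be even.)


Number of 1s in data: 3
Parity bit: 1

1


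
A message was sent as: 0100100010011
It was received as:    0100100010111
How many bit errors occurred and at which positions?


XOR: 0000000000100

1 error(s) at position(s): 10


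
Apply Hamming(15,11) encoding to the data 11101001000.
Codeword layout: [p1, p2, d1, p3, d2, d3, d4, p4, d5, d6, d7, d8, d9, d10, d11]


Parity bits: p1=1, p2=0, p3=1, p4=0

101111001001000


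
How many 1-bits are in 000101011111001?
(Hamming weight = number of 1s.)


Counting 1s in 000101011111001

8


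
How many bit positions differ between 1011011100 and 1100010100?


XOR: 0111001000
Count of 1s: 4

4


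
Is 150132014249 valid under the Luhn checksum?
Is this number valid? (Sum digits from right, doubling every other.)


Luhn sum = 44
44 mod 10 = 4

Invalid (Luhn sum mod 10 = 4)


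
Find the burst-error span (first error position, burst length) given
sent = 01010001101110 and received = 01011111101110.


XOR: 00001110000000

Burst at position 4, length 3


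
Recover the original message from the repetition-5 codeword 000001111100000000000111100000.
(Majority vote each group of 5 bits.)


Groups: 00000, 11111, 00000, 00000, 01111, 00000
Majority votes: 010010

010010


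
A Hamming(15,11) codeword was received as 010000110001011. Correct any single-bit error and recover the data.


Syndrome = 0: no error detected

Data: 00010001011 (no errors)


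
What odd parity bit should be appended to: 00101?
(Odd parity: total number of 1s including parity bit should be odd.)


Number of 1s in data: 2
Parity bit: 1

1


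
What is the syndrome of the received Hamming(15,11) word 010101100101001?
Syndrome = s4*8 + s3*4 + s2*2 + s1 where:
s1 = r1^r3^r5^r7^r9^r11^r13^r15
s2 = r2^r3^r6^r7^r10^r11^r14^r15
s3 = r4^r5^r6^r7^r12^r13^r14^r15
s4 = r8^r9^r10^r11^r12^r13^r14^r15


s1=0, s2=1, s3=1, s4=1

Syndrome = 14 (error at position 14)


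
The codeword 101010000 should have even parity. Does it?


Number of 1s: 3

No, parity error (3 ones)


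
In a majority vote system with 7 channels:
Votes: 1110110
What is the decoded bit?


Ones: 5 out of 7
Threshold: 4

1 (5/7 voted 1)


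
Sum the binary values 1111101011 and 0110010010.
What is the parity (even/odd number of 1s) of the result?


1111101011 = 1003
0110010010 = 402
Sum = 1405 = 10101111101
1s count = 8

even parity (8 ones in 10101111101)


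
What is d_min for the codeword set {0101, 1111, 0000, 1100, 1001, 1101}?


Comparing all pairs, minimum distance: 1
Can detect 0 errors, correct 0 errors

1


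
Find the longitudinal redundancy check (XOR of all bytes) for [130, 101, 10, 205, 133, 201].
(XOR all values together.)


XOR chain: 130 ^ 101 ^ 10 ^ 205 ^ 133 ^ 201 = 108

108


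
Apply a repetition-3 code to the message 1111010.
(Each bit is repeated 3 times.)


Each bit -> 3 copies

111111111111000111000


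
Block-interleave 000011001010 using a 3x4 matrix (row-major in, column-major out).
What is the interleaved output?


Matrix:
  0000
  1100
  1010
Read columns: 011010001000

011010001000


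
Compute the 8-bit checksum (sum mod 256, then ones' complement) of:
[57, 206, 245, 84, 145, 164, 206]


Sum = 1107 mod 256 = 83
Complement = 172

172


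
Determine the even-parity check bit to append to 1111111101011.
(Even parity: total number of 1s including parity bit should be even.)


Number of 1s in data: 11
Parity bit: 1

1


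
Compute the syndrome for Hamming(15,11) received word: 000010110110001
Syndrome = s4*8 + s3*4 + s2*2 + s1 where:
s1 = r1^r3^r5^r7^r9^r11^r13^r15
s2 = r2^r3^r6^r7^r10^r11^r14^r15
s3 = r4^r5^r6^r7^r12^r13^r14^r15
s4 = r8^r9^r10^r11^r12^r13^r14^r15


s1=0, s2=0, s3=1, s4=0

Syndrome = 4 (error at position 4)


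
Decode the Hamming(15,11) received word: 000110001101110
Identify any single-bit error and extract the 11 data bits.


Syndrome = 13: error at position 13

Data: 01001101010 (corrected bit 13)


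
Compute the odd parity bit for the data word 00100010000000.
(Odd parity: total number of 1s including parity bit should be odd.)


Number of 1s in data: 2
Parity bit: 1

1


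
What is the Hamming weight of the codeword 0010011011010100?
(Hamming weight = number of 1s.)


Counting 1s in 0010011011010100

7


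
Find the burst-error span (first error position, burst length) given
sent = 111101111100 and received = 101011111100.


XOR: 010110000000

Burst at position 1, length 4


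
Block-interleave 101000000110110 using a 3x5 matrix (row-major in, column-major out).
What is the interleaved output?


Matrix:
  10100
  00001
  10110
Read columns: 101000101001010

101000101001010


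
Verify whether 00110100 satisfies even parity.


Number of 1s: 3

No, parity error (3 ones)


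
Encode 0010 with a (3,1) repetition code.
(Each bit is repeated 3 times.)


Each bit -> 3 copies

000000111000


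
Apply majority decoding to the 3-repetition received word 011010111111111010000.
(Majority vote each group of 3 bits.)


Groups: 011, 010, 111, 111, 111, 010, 000
Majority votes: 1011100

1011100


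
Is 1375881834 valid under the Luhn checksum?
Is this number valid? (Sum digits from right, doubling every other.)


Luhn sum = 50
50 mod 10 = 0

Valid (Luhn sum mod 10 = 0)


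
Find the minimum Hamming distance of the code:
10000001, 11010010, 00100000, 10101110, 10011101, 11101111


Comparing all pairs, minimum distance: 2
Can detect 1 errors, correct 0 errors

2


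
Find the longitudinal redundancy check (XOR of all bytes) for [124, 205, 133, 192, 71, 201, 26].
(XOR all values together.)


XOR chain: 124 ^ 205 ^ 133 ^ 192 ^ 71 ^ 201 ^ 26 = 96

96


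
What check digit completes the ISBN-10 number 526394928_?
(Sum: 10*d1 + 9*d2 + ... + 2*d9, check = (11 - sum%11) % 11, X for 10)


Weighted sum: 269
269 mod 11 = 5

Check digit: 6


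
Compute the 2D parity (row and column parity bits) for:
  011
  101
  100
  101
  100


Row parities: 00101
Column parities: 011

Row P: 00101, Col P: 011, Corner: 0


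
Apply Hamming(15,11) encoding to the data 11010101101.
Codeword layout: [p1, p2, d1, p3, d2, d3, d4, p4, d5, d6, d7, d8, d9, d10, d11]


Parity bits: p1=1, p2=0, p3=1, p4=0

101110100101101


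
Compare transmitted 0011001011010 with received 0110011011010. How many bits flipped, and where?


XOR: 0101010000000

3 error(s) at position(s): 1, 3, 5


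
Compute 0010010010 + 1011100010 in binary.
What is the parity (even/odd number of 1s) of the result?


0010010010 = 146
1011100010 = 738
Sum = 884 = 1101110100
1s count = 6

even parity (6 ones in 1101110100)


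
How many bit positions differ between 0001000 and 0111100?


XOR: 0110100
Count of 1s: 3

3


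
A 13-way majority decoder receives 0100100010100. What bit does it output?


Ones: 4 out of 13
Threshold: 7

0 (4/13 voted 1)


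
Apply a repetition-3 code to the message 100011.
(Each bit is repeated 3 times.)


Each bit -> 3 copies

111000000000111111


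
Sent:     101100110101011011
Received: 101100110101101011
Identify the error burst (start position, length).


XOR: 000000000000110000

Burst at position 12, length 2


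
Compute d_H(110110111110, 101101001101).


XOR: 011011110011
Count of 1s: 8

8


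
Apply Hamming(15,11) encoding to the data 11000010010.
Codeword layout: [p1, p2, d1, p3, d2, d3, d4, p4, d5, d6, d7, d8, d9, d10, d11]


Parity bits: p1=1, p2=1, p3=0, p4=0

111010000010010


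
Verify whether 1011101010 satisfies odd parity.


Number of 1s: 6

No, parity error (6 ones)


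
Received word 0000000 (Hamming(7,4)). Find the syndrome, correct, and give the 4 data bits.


Syndrome = 0: no error detected

Data: 0000 (no errors)


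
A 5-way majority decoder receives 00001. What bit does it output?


Ones: 1 out of 5
Threshold: 3

0 (1/5 voted 1)


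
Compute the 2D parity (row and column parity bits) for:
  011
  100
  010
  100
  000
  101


Row parities: 011100
Column parities: 100

Row P: 011100, Col P: 100, Corner: 1


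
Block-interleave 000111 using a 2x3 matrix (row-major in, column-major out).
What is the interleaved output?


Matrix:
  000
  111
Read columns: 010101

010101


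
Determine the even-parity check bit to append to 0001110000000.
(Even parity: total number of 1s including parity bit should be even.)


Number of 1s in data: 3
Parity bit: 1

1


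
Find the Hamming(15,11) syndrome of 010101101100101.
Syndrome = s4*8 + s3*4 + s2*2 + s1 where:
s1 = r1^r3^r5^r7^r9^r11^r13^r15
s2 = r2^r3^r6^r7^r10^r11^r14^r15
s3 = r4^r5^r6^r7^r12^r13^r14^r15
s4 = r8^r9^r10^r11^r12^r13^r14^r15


s1=0, s2=1, s3=1, s4=0

Syndrome = 6 (error at position 6)


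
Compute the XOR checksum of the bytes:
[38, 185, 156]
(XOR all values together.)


XOR chain: 38 ^ 185 ^ 156 = 3

3


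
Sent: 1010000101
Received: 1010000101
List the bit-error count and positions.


XOR: 0000000000

0 errors (received matches sent)


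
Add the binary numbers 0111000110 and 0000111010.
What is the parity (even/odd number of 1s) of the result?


0111000110 = 454
0000111010 = 58
Sum = 512 = 1000000000
1s count = 1

odd parity (1 ones in 1000000000)


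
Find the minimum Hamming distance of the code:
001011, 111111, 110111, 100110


Comparing all pairs, minimum distance: 1
Can detect 0 errors, correct 0 errors

1


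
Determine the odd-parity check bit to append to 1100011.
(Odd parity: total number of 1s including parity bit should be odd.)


Number of 1s in data: 4
Parity bit: 1

1


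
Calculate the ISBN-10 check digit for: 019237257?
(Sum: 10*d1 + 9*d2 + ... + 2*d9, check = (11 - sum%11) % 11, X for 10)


Weighted sum: 185
185 mod 11 = 9

Check digit: 2


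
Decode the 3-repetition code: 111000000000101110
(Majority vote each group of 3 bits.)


Groups: 111, 000, 000, 000, 101, 110
Majority votes: 100011

100011


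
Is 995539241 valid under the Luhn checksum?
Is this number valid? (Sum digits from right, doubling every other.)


Luhn sum = 47
47 mod 10 = 7

Invalid (Luhn sum mod 10 = 7)


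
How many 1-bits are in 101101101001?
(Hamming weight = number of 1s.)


Counting 1s in 101101101001

7


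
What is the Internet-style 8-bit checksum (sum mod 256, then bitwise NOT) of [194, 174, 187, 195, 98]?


Sum = 848 mod 256 = 80
Complement = 175

175


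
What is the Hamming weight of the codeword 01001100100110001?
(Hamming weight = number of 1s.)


Counting 1s in 01001100100110001

7


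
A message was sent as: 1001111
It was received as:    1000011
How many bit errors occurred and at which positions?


XOR: 0001100

2 error(s) at position(s): 3, 4


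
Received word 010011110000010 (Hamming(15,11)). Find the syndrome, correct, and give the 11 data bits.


Syndrome = 0: no error detected

Data: 01110000010 (no errors)


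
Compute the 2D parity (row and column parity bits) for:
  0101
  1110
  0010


Row parities: 011
Column parities: 1001

Row P: 011, Col P: 1001, Corner: 0


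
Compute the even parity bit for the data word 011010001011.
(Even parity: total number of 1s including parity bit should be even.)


Number of 1s in data: 6
Parity bit: 0

0


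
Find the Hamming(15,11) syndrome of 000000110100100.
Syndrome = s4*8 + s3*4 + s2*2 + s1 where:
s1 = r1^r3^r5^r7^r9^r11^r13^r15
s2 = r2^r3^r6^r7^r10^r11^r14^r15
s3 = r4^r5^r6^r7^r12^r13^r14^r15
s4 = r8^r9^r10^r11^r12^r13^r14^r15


s1=0, s2=0, s3=0, s4=1

Syndrome = 8 (error at position 8)


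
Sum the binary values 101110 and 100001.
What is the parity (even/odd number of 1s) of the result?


101110 = 46
100001 = 33
Sum = 79 = 1001111
1s count = 5

odd parity (5 ones in 1001111)


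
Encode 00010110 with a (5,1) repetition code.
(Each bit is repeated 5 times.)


Each bit -> 5 copies

0000000000000001111100000111111111100000


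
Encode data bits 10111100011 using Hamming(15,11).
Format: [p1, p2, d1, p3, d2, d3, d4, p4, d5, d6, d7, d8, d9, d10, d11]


Parity bits: p1=0, p2=0, p3=0, p4=0

001001101100011


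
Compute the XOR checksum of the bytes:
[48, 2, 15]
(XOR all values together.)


XOR chain: 48 ^ 2 ^ 15 = 61

61


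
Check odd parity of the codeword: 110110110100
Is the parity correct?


Number of 1s: 7

Yes, parity is correct (7 ones)


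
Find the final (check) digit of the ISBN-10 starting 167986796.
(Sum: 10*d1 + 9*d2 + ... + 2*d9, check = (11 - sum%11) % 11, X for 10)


Weighted sum: 328
328 mod 11 = 9

Check digit: 2


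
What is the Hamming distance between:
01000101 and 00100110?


XOR: 01100011
Count of 1s: 4

4


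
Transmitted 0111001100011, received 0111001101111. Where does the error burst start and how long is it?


XOR: 0000000001100

Burst at position 9, length 2


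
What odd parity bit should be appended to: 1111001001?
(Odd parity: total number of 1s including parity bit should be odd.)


Number of 1s in data: 6
Parity bit: 1

1


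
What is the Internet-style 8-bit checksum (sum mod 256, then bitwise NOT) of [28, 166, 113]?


Sum = 307 mod 256 = 51
Complement = 204

204


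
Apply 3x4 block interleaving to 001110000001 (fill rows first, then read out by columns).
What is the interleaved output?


Matrix:
  0011
  1000
  0001
Read columns: 010000100101

010000100101


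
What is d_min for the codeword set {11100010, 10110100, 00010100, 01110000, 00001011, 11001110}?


Comparing all pairs, minimum distance: 2
Can detect 1 errors, correct 0 errors

2


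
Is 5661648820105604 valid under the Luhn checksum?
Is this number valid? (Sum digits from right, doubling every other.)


Luhn sum = 50
50 mod 10 = 0

Valid (Luhn sum mod 10 = 0)


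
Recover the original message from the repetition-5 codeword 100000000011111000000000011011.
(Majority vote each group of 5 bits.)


Groups: 10000, 00000, 11111, 00000, 00000, 11011
Majority votes: 001001

001001


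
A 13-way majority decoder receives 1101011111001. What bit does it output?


Ones: 9 out of 13
Threshold: 7

1 (9/13 voted 1)


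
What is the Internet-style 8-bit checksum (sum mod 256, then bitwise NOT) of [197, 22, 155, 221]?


Sum = 595 mod 256 = 83
Complement = 172

172


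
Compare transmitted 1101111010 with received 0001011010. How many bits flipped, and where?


XOR: 1100100000

3 error(s) at position(s): 0, 1, 4


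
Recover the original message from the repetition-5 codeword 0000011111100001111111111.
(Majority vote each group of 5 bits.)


Groups: 00000, 11111, 10000, 11111, 11111
Majority votes: 01011

01011


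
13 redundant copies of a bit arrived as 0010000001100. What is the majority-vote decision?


Ones: 3 out of 13
Threshold: 7

0 (3/13 voted 1)


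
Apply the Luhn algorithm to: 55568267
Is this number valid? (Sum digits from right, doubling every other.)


Luhn sum = 32
32 mod 10 = 2

Invalid (Luhn sum mod 10 = 2)


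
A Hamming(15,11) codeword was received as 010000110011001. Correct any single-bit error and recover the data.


Syndrome = 5: error at position 5

Data: 01010011001 (corrected bit 5)


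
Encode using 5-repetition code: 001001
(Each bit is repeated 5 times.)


Each bit -> 5 copies

000000000011111000000000011111


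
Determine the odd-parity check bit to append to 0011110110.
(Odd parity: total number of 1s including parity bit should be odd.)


Number of 1s in data: 6
Parity bit: 1

1


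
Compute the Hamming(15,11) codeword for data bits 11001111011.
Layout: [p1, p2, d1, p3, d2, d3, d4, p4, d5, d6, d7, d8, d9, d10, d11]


Parity bits: p1=1, p2=1, p3=0, p4=0

111010001111011


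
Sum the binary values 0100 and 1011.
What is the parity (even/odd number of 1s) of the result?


0100 = 4
1011 = 11
Sum = 15 = 1111
1s count = 4

even parity (4 ones in 1111)


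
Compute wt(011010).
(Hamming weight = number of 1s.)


Counting 1s in 011010

3


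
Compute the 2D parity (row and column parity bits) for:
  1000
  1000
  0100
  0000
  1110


Row parities: 11101
Column parities: 1010

Row P: 11101, Col P: 1010, Corner: 0


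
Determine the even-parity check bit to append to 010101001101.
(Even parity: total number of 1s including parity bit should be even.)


Number of 1s in data: 6
Parity bit: 0

0


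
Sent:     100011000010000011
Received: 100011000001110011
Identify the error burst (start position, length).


XOR: 000000000011110000

Burst at position 10, length 4


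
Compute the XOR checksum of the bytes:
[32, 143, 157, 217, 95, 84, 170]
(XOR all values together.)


XOR chain: 32 ^ 143 ^ 157 ^ 217 ^ 95 ^ 84 ^ 170 = 74

74


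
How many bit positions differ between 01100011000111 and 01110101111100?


XOR: 00010110111011
Count of 1s: 8

8


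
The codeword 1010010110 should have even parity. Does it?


Number of 1s: 5

No, parity error (5 ones)


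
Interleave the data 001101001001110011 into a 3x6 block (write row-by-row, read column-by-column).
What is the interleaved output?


Matrix:
  001101
  001001
  110011
Read columns: 001001110100001111

001001110100001111


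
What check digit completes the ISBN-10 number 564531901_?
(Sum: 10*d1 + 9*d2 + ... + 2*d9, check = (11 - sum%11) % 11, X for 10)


Weighted sum: 232
232 mod 11 = 1

Check digit: X


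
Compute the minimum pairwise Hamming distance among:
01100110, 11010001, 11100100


Comparing all pairs, minimum distance: 2
Can detect 1 errors, correct 0 errors

2


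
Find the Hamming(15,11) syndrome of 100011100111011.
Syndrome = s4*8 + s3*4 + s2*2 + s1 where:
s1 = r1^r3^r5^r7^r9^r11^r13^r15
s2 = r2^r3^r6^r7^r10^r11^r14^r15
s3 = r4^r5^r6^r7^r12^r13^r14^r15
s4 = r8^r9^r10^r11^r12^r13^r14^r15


s1=1, s2=0, s3=0, s4=1

Syndrome = 9 (error at position 9)


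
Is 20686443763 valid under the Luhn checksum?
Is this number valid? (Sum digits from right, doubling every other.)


Luhn sum = 52
52 mod 10 = 2

Invalid (Luhn sum mod 10 = 2)


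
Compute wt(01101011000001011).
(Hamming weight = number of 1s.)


Counting 1s in 01101011000001011

8


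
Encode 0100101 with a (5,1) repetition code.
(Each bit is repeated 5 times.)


Each bit -> 5 copies

00000111110000000000111110000011111


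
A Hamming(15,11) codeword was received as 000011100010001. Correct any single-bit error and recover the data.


Syndrome = 0: no error detected

Data: 01110010001 (no errors)


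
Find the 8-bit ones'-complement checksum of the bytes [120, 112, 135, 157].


Sum = 524 mod 256 = 12
Complement = 243

243


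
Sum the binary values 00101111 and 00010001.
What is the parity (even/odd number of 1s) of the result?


00101111 = 47
00010001 = 17
Sum = 64 = 1000000
1s count = 1

odd parity (1 ones in 1000000)


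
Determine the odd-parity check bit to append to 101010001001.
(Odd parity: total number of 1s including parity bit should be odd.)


Number of 1s in data: 5
Parity bit: 0

0


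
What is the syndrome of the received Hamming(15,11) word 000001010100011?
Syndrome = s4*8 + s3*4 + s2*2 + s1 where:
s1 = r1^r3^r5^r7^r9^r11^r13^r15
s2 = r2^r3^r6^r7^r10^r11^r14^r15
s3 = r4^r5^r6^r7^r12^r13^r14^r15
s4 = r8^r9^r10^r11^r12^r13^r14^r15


s1=1, s2=0, s3=1, s4=0

Syndrome = 5 (error at position 5)


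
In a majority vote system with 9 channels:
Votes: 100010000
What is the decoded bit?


Ones: 2 out of 9
Threshold: 5

0 (2/9 voted 1)


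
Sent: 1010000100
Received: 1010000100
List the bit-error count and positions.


XOR: 0000000000

0 errors (received matches sent)


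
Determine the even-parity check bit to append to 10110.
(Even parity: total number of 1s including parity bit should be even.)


Number of 1s in data: 3
Parity bit: 1

1


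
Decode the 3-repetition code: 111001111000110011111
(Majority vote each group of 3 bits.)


Groups: 111, 001, 111, 000, 110, 011, 111
Majority votes: 1010111

1010111


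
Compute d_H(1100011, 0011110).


XOR: 1111101
Count of 1s: 6

6


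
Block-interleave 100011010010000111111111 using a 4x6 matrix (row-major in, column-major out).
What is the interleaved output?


Matrix:
  100011
  010010
  000111
  111111
Read columns: 100101010001001111111011

100101010001001111111011


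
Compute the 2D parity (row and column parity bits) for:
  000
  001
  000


Row parities: 010
Column parities: 001

Row P: 010, Col P: 001, Corner: 1


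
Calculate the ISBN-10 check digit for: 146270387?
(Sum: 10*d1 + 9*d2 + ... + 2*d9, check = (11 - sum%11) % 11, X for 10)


Weighted sum: 200
200 mod 11 = 2

Check digit: 9


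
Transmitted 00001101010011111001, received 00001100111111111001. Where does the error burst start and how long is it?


XOR: 00000001101100000000

Burst at position 7, length 5


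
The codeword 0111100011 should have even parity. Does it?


Number of 1s: 6

Yes, parity is correct (6 ones)


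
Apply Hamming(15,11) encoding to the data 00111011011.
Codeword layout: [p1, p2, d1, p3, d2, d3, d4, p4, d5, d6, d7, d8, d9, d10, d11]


Parity bits: p1=0, p2=1, p3=1, p4=1

010101111011011


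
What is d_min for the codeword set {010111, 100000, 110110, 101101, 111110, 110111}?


Comparing all pairs, minimum distance: 1
Can detect 0 errors, correct 0 errors

1


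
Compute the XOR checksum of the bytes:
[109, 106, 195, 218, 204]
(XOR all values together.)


XOR chain: 109 ^ 106 ^ 195 ^ 218 ^ 204 = 210

210


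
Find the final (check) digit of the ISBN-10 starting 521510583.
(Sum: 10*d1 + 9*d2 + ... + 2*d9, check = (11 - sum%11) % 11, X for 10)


Weighted sum: 167
167 mod 11 = 2

Check digit: 9


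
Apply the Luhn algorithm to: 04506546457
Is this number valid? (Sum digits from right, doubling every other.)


Luhn sum = 39
39 mod 10 = 9

Invalid (Luhn sum mod 10 = 9)


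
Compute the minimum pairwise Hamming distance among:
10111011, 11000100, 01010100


Comparing all pairs, minimum distance: 2
Can detect 1 errors, correct 0 errors

2


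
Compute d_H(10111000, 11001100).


XOR: 01110100
Count of 1s: 4

4


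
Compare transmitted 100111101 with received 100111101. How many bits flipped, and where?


XOR: 000000000

0 errors (received matches sent)


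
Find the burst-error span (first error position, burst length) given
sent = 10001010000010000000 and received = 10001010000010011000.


XOR: 00000000000000011000

Burst at position 15, length 2


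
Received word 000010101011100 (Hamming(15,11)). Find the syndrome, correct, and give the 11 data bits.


Syndrome = 1: error at position 1

Data: 01011011100 (corrected bit 1)


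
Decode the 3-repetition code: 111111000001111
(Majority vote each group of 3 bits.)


Groups: 111, 111, 000, 001, 111
Majority votes: 11001

11001


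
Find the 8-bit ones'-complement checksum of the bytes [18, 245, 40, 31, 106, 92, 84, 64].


Sum = 680 mod 256 = 168
Complement = 87

87


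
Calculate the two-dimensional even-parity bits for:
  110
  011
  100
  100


Row parities: 0011
Column parities: 101

Row P: 0011, Col P: 101, Corner: 0


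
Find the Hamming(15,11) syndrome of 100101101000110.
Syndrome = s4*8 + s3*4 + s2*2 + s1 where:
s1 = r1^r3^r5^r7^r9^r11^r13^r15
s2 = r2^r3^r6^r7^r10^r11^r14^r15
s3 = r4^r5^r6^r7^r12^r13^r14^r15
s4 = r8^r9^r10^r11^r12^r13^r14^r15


s1=0, s2=1, s3=1, s4=1

Syndrome = 14 (error at position 14)


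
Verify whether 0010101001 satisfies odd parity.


Number of 1s: 4

No, parity error (4 ones)


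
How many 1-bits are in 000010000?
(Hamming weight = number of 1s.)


Counting 1s in 000010000

1


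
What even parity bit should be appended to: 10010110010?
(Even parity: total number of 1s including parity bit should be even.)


Number of 1s in data: 5
Parity bit: 1

1


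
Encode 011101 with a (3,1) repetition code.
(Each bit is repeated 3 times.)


Each bit -> 3 copies

000111111111000111


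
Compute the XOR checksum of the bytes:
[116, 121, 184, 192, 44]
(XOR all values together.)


XOR chain: 116 ^ 121 ^ 184 ^ 192 ^ 44 = 89

89


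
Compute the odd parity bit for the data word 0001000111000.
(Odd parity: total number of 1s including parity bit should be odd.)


Number of 1s in data: 4
Parity bit: 1

1


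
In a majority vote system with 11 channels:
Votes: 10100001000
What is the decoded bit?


Ones: 3 out of 11
Threshold: 6

0 (3/11 voted 1)


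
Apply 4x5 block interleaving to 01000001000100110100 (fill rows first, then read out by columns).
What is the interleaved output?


Matrix:
  01000
  00100
  01001
  10100
Read columns: 00011010010100000010

00011010010100000010


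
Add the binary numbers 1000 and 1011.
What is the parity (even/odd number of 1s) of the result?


1000 = 8
1011 = 11
Sum = 19 = 10011
1s count = 3

odd parity (3 ones in 10011)


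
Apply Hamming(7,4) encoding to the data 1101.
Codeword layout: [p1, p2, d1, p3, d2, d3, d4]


Parity bits: p1=1, p2=0, p3=0

1010101


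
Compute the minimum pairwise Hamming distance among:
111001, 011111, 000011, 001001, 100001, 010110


Comparing all pairs, minimum distance: 2
Can detect 1 errors, correct 0 errors

2


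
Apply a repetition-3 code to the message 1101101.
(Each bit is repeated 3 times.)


Each bit -> 3 copies

111111000111111000111


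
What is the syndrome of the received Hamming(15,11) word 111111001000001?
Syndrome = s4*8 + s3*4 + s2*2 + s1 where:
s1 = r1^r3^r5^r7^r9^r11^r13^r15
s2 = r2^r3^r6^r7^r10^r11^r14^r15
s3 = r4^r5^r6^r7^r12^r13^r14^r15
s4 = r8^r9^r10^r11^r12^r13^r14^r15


s1=1, s2=0, s3=0, s4=0

Syndrome = 1 (error at position 1)


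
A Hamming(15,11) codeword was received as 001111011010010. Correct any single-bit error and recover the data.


Syndrome = 0: no error detected

Data: 11101010010 (no errors)


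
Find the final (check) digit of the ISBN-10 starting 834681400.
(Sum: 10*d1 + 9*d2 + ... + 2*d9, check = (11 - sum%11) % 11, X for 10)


Weighted sum: 250
250 mod 11 = 8

Check digit: 3


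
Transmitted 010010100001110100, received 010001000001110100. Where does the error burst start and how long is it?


XOR: 000011100000000000

Burst at position 4, length 3


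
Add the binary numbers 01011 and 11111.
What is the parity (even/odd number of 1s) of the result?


01011 = 11
11111 = 31
Sum = 42 = 101010
1s count = 3

odd parity (3 ones in 101010)


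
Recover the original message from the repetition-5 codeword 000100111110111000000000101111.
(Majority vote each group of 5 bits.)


Groups: 00010, 01111, 10111, 00000, 00001, 01111
Majority votes: 011001

011001


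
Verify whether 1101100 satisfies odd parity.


Number of 1s: 4

No, parity error (4 ones)


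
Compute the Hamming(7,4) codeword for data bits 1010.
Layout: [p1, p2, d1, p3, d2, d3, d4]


Parity bits: p1=1, p2=0, p3=1

1011010


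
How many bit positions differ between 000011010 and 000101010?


XOR: 000110000
Count of 1s: 2

2


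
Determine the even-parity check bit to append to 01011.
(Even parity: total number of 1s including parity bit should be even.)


Number of 1s in data: 3
Parity bit: 1

1


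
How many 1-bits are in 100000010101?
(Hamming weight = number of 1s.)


Counting 1s in 100000010101

4


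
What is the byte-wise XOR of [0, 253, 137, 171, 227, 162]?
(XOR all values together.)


XOR chain: 0 ^ 253 ^ 137 ^ 171 ^ 227 ^ 162 = 158

158


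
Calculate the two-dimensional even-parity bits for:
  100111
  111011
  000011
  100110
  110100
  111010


Row parities: 010110
Column parities: 110111

Row P: 010110, Col P: 110111, Corner: 1


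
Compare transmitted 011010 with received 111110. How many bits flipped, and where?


XOR: 100100

2 error(s) at position(s): 0, 3


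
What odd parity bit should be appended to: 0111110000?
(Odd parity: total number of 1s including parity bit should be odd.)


Number of 1s in data: 5
Parity bit: 0

0


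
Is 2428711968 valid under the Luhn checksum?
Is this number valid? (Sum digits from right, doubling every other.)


Luhn sum = 48
48 mod 10 = 8

Invalid (Luhn sum mod 10 = 8)


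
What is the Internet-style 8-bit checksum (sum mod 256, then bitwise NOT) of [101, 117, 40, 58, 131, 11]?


Sum = 458 mod 256 = 202
Complement = 53

53


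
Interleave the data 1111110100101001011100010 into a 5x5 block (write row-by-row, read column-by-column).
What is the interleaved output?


Matrix:
  11111
  10100
  10100
  10111
  00010
Read columns: 1111010000111101001110010

1111010000111101001110010


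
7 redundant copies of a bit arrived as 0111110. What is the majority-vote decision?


Ones: 5 out of 7
Threshold: 4

1 (5/7 voted 1)


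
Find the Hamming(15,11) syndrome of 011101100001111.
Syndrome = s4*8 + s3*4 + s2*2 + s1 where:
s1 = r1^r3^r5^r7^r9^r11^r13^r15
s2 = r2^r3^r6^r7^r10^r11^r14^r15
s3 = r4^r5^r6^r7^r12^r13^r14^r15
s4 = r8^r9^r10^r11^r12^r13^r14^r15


s1=0, s2=0, s3=1, s4=0

Syndrome = 4 (error at position 4)


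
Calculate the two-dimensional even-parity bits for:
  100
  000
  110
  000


Row parities: 1000
Column parities: 010

Row P: 1000, Col P: 010, Corner: 1


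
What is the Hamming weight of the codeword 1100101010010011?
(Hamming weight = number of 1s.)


Counting 1s in 1100101010010011

8


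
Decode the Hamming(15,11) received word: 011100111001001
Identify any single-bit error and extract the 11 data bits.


Syndrome = 0: no error detected

Data: 10011001001 (no errors)


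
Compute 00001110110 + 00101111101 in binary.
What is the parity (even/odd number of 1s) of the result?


00001110110 = 118
00101111101 = 381
Sum = 499 = 111110011
1s count = 7

odd parity (7 ones in 111110011)


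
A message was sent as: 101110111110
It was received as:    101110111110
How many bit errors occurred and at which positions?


XOR: 000000000000

0 errors (received matches sent)


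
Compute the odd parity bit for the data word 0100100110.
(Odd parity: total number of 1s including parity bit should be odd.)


Number of 1s in data: 4
Parity bit: 1

1


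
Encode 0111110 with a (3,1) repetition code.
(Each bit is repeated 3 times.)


Each bit -> 3 copies

000111111111111111000


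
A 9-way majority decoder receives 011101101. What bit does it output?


Ones: 6 out of 9
Threshold: 5

1 (6/9 voted 1)


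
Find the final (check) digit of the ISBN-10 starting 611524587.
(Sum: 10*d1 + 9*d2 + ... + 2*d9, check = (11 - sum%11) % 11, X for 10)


Weighted sum: 202
202 mod 11 = 4

Check digit: 7


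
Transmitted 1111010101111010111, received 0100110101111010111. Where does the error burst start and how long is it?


XOR: 1011100000000000000

Burst at position 0, length 5


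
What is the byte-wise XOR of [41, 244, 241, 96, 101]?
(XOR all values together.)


XOR chain: 41 ^ 244 ^ 241 ^ 96 ^ 101 = 41

41


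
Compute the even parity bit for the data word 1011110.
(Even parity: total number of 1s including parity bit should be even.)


Number of 1s in data: 5
Parity bit: 1

1


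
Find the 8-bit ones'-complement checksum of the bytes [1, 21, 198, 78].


Sum = 298 mod 256 = 42
Complement = 213

213


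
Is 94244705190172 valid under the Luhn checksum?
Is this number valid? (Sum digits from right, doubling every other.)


Luhn sum = 60
60 mod 10 = 0

Valid (Luhn sum mod 10 = 0)


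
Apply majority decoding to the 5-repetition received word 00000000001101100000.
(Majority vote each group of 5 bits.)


Groups: 00000, 00000, 11011, 00000
Majority votes: 0010

0010


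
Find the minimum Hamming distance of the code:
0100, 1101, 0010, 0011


Comparing all pairs, minimum distance: 1
Can detect 0 errors, correct 0 errors

1


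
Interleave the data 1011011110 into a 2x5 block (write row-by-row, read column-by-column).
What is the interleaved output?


Matrix:
  10110
  11110
Read columns: 1101111100

1101111100


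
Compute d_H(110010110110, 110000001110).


XOR: 000010111000
Count of 1s: 4

4


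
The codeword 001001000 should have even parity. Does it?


Number of 1s: 2

Yes, parity is correct (2 ones)


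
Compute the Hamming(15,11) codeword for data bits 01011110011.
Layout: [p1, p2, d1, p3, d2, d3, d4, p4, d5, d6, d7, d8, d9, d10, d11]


Parity bits: p1=1, p2=1, p3=0, p4=1

110010111110011


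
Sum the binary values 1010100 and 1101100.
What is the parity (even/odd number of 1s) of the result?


1010100 = 84
1101100 = 108
Sum = 192 = 11000000
1s count = 2

even parity (2 ones in 11000000)


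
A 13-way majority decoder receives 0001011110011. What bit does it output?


Ones: 7 out of 13
Threshold: 7

1 (7/13 voted 1)


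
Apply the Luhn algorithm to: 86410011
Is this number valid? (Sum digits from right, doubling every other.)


Luhn sum = 25
25 mod 10 = 5

Invalid (Luhn sum mod 10 = 5)


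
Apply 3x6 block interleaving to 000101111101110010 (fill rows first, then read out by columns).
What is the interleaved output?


Matrix:
  000101
  111101
  110010
Read columns: 011011010110001110

011011010110001110


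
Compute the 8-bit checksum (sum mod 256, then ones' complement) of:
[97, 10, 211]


Sum = 318 mod 256 = 62
Complement = 193

193


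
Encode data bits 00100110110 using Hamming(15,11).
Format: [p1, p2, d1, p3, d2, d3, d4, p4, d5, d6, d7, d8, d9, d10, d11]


Parity bits: p1=0, p2=0, p3=1, p4=0

000101000110110


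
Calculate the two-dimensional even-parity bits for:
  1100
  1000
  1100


Row parities: 010
Column parities: 1000

Row P: 010, Col P: 1000, Corner: 1


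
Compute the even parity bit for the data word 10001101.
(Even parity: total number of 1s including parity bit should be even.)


Number of 1s in data: 4
Parity bit: 0

0


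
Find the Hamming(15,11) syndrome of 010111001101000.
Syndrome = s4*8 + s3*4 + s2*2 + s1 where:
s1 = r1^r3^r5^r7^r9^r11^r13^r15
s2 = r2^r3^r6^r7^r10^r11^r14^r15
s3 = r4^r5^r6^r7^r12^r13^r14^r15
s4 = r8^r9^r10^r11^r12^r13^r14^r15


s1=0, s2=1, s3=0, s4=1

Syndrome = 10 (error at position 10)


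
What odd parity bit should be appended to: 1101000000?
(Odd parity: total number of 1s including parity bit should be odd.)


Number of 1s in data: 3
Parity bit: 0

0


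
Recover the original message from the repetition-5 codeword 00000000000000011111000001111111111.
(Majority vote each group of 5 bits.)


Groups: 00000, 00000, 00000, 11111, 00000, 11111, 11111
Majority votes: 0001011

0001011


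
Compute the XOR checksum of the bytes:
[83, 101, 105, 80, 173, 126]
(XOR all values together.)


XOR chain: 83 ^ 101 ^ 105 ^ 80 ^ 173 ^ 126 = 220

220


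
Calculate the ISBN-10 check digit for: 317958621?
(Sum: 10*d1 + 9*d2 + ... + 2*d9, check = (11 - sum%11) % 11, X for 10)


Weighted sum: 260
260 mod 11 = 7

Check digit: 4


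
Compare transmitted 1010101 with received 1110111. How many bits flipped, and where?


XOR: 0100010

2 error(s) at position(s): 1, 5


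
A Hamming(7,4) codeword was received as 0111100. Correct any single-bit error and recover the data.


Syndrome = 0: no error detected

Data: 1100 (no errors)


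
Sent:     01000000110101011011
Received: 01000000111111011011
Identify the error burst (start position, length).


XOR: 00000000001010000000

Burst at position 10, length 3


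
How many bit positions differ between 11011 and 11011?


XOR: 00000
Count of 1s: 0

0


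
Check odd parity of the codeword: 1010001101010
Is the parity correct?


Number of 1s: 6

No, parity error (6 ones)


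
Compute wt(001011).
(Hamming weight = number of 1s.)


Counting 1s in 001011

3


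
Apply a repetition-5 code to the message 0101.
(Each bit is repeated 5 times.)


Each bit -> 5 copies

00000111110000011111


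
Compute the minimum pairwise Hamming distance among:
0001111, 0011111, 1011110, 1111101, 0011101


Comparing all pairs, minimum distance: 1
Can detect 0 errors, correct 0 errors

1


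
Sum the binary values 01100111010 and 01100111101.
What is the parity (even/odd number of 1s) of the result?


01100111010 = 826
01100111101 = 829
Sum = 1655 = 11001110111
1s count = 8

even parity (8 ones in 11001110111)


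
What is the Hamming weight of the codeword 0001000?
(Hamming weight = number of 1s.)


Counting 1s in 0001000

1


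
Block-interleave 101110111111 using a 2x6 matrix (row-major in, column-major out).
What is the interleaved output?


Matrix:
  101110
  111111
Read columns: 110111111101

110111111101


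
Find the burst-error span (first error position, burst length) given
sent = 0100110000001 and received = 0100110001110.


XOR: 0000000001111

Burst at position 9, length 4


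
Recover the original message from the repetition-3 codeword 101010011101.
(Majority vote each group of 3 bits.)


Groups: 101, 010, 011, 101
Majority votes: 1011

1011


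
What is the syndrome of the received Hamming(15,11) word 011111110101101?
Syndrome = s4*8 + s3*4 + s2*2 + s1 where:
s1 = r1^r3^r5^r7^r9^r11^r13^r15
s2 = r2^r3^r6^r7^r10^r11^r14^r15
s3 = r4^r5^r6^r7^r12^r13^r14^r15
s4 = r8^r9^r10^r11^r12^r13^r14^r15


s1=1, s2=0, s3=1, s4=1

Syndrome = 13 (error at position 13)


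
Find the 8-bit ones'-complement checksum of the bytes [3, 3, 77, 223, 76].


Sum = 382 mod 256 = 126
Complement = 129

129


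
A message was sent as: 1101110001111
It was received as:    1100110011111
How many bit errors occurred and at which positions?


XOR: 0001000010000

2 error(s) at position(s): 3, 8


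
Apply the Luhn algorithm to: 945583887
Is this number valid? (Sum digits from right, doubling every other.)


Luhn sum = 59
59 mod 10 = 9

Invalid (Luhn sum mod 10 = 9)


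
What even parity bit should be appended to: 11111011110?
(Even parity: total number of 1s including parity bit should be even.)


Number of 1s in data: 9
Parity bit: 1

1


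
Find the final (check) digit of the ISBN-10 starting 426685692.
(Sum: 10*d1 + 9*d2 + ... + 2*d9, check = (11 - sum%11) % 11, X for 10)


Weighted sum: 276
276 mod 11 = 1

Check digit: X


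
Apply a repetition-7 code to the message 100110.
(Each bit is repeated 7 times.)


Each bit -> 7 copies

111111100000000000000111111111111110000000


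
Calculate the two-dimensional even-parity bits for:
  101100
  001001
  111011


Row parities: 101
Column parities: 011110

Row P: 101, Col P: 011110, Corner: 0


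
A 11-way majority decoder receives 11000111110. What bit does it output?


Ones: 7 out of 11
Threshold: 6

1 (7/11 voted 1)


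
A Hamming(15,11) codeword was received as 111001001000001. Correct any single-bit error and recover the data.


Syndrome = 0: no error detected

Data: 10101000001 (no errors)
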